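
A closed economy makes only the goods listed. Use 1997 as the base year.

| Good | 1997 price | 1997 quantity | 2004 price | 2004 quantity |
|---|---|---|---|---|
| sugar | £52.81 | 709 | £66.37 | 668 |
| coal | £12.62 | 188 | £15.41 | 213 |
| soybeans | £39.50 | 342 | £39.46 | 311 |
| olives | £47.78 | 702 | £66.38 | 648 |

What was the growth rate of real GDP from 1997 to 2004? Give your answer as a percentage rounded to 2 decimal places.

-6.51%

Real GDP 1997 = Nominal GDP 1997 = 52.81·709 + 12.62·188 + 39.50·342 + 47.78·702 = 86865.41.
Real GDP 2004 (at 1997 prices) = 52.81·668 + 12.62·213 + 39.50·311 + 47.78·648 = 81211.08.
Real growth = 81211.08/86865.41 − 1 = -0.0651.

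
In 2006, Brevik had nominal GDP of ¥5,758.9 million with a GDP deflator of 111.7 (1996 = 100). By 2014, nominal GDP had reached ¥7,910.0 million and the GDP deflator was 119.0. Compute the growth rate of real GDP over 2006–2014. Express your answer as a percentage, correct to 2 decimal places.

28.93%

Deflate each year: 2006 → 5758.9/1.117 = 5155.68; 2014 → 7910.0/1.190 = 6647.06.
So real GDP changed by 6647.06/5155.68 − 1 = 0.2893, i.e. 28.93%.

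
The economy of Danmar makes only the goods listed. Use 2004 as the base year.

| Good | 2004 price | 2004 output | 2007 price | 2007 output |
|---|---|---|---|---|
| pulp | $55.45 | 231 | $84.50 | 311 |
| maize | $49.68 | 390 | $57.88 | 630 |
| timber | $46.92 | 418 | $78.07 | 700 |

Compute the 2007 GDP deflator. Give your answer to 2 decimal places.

Nominal GDP 2007 = 84.50·311 + 57.88·630 + 78.07·700 = 117392.90.
Real GDP 2007 (at 2004 prices) = 55.45·311 + 49.68·630 + 46.92·700 = 81387.35.
Deflator = Nominal/Real × 100 = 117392.90/81387.35 × 100 = 144.240.

144.24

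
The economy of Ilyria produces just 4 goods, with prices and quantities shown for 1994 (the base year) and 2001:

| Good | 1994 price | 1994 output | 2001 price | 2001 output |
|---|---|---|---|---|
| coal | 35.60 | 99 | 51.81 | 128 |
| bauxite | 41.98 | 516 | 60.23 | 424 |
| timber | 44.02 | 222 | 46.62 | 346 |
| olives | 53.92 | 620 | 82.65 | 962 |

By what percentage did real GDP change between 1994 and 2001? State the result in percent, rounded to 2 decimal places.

Real GDP 1994 = Nominal GDP 1994 = 35.60·99 + 41.98·516 + 44.02·222 + 53.92·620 = 68388.92.
Real GDP 2001 (at 1994 prices) = 35.60·128 + 41.98·424 + 44.02·346 + 53.92·962 = 89458.28.
Real growth = 89458.28/68388.92 − 1 = 0.3081.

30.81%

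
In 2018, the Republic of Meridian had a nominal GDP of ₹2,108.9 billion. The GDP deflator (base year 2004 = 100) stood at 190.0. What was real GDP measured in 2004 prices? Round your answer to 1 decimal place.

₹1,109.9 billion

Real GDP = Nominal / (GDP deflator/100) = 2108.9 / 1.900 = 1109.95.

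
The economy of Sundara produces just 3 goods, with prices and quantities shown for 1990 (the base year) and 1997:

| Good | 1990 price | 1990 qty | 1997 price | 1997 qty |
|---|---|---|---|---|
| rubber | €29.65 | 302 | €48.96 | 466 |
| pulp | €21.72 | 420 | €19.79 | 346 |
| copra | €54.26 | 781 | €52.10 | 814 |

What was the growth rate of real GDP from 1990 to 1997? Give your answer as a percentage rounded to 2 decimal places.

Real GDP 1990 = Nominal GDP 1990 = 29.65·302 + 21.72·420 + 54.26·781 = 60453.76.
Real GDP 1997 (at 1990 prices) = 29.65·466 + 21.72·346 + 54.26·814 = 65499.66.
Real growth = 65499.66/60453.76 − 1 = 0.0835.

8.35%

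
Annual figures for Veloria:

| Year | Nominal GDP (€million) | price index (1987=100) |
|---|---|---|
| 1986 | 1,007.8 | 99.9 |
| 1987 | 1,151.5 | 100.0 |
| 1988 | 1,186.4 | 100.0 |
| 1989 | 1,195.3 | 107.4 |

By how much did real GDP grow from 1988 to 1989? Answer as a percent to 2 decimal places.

-6.19%

Real GDP 1988 = 1186.4/1.000 = 1186.40.
Real GDP 1989 = 1195.3/1.074 = 1112.94.
Change = 1112.94/1186.40 − 1 = -0.0619.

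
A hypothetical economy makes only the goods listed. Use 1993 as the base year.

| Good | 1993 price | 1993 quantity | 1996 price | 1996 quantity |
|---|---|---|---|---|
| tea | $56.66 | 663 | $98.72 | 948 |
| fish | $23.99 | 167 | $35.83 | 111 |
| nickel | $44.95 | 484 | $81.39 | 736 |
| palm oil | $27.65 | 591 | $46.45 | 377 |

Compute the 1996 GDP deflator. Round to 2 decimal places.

175.18

Nominal GDP 1996 = 98.72·948 + 35.83·111 + 81.39·736 + 46.45·377 = 174978.38.
Real GDP 1996 (at 1993 prices) = 56.66·948 + 23.99·111 + 44.95·736 + 27.65·377 = 99883.82.
Deflator = Nominal/Real × 100 = 174978.38/99883.82 × 100 = 175.182.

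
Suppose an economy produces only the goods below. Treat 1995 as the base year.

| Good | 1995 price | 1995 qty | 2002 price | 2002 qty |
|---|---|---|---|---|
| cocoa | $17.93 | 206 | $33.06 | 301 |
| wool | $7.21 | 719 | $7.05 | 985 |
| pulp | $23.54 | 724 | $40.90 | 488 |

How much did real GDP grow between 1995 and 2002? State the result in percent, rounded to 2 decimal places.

Real GDP 1995 = Nominal GDP 1995 = 17.93·206 + 7.21·719 + 23.54·724 = 25920.53.
Real GDP 2002 (at 1995 prices) = 17.93·301 + 7.21·985 + 23.54·488 = 23986.30.
Real growth = 23986.30/25920.53 − 1 = -0.0746.

-7.46%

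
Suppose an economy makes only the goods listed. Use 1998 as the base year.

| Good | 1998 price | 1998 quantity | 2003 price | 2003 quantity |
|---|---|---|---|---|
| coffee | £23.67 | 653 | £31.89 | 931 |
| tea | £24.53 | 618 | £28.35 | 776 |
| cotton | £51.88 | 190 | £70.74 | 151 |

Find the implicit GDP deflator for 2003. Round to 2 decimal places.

Nominal GDP 2003 = 31.89·931 + 28.35·776 + 70.74·151 = 62370.93.
Real GDP 2003 (at 1998 prices) = 23.67·931 + 24.53·776 + 51.88·151 = 48905.93.
Deflator = Nominal/Real × 100 = 62370.93/48905.93 × 100 = 127.532.

127.53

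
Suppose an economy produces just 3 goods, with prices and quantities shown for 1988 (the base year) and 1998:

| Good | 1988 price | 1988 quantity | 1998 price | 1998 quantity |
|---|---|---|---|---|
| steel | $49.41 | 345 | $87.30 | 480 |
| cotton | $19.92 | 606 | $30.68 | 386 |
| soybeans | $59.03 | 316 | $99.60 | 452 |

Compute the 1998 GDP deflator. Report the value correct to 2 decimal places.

170.03

Nominal GDP 1998 = 87.30·480 + 30.68·386 + 99.60·452 = 98765.68.
Real GDP 1998 (at 1988 prices) = 49.41·480 + 19.92·386 + 59.03·452 = 58087.48.
Deflator = Nominal/Real × 100 = 98765.68/58087.48 × 100 = 170.029.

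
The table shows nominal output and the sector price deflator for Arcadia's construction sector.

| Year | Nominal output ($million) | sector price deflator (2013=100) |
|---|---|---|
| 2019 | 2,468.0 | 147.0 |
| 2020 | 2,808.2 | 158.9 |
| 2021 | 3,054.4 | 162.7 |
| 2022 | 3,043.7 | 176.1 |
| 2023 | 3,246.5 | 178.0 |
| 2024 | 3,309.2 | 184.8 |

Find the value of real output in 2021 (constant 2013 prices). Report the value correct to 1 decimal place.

$1,877.3 million

Real output 2021 = 3054.4 / 1.627 = 1877.32.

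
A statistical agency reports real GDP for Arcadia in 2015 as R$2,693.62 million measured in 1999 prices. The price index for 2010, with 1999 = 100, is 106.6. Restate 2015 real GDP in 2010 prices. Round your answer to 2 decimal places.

Real GDP in 2010 prices = Real GDP in 1999 prices × (P_2010/P_1999) = 2693.62 × 1.066 = 2871.40.

R$2,871.40 million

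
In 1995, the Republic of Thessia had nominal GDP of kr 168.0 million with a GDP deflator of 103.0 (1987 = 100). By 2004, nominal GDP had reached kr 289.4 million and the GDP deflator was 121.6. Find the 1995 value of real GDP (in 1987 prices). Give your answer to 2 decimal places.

Real GDP = Nominal / (GDP deflator/100) = 168.0 / 1.030 = 163.11.

kr 163.11 million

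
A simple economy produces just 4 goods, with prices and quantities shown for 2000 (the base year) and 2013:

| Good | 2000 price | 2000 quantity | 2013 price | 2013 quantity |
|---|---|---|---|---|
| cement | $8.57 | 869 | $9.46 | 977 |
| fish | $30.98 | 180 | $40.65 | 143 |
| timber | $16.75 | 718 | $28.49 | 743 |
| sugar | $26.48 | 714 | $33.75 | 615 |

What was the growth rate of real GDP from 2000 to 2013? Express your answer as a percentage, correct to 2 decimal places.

-5.51%

Real GDP 2000 = Nominal GDP 2000 = 8.57·869 + 30.98·180 + 16.75·718 + 26.48·714 = 43956.95.
Real GDP 2013 (at 2000 prices) = 8.57·977 + 30.98·143 + 16.75·743 + 26.48·615 = 41533.48.
Real growth = 41533.48/43956.95 − 1 = -0.0551.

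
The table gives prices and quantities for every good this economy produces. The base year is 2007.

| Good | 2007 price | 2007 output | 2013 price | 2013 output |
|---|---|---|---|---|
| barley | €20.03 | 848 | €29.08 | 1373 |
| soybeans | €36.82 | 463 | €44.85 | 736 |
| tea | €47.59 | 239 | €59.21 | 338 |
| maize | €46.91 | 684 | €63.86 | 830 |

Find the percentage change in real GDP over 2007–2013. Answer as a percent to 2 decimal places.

Real GDP 2007 = Nominal GDP 2007 = 20.03·848 + 36.82·463 + 47.59·239 + 46.91·684 = 77493.55.
Real GDP 2013 (at 2007 prices) = 20.03·1373 + 36.82·736 + 47.59·338 + 46.91·830 = 109621.43.
Real growth = 109621.43/77493.55 − 1 = 0.4146.

41.46%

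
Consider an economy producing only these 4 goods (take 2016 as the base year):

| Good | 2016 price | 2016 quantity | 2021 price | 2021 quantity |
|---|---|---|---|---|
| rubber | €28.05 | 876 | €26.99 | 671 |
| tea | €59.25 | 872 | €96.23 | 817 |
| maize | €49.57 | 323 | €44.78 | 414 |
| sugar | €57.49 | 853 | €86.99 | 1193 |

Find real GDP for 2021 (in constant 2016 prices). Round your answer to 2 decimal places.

€156336.35

Real GDP 2021 = Σ (p_2016 × q_2021) = 28.05·671 + 59.25·817 + 49.57·414 + 57.49·1193 = 156336.35.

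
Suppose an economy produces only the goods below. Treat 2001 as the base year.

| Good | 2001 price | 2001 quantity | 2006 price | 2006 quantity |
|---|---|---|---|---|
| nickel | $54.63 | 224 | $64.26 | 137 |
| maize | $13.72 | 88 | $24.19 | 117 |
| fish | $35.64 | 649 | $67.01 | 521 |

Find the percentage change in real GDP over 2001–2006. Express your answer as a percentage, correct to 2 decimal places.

Real GDP 2001 = Nominal GDP 2001 = 54.63·224 + 13.72·88 + 35.64·649 = 36574.84.
Real GDP 2006 (at 2001 prices) = 54.63·137 + 13.72·117 + 35.64·521 = 27657.99.
Real growth = 27657.99/36574.84 − 1 = -0.2438.

-24.38%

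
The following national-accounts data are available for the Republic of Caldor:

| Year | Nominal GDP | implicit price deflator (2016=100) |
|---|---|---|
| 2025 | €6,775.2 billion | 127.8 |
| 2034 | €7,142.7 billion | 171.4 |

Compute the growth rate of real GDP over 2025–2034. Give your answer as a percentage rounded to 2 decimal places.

Deflate each year: 2025 → 6775.2/1.278 = 5301.41; 2034 → 7142.7/1.714 = 4167.27.
So real GDP changed by 4167.27/5301.41 − 1 = -0.2139, i.e. -21.39%.

-21.39%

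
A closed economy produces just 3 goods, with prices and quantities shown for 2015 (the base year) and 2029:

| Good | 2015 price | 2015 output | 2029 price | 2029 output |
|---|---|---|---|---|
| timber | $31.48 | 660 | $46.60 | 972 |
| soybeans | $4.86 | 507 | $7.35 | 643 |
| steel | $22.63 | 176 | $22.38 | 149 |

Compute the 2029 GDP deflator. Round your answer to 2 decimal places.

Nominal GDP 2029 = 46.60·972 + 7.35·643 + 22.38·149 = 53355.87.
Real GDP 2029 (at 2015 prices) = 31.48·972 + 4.86·643 + 22.63·149 = 37095.41.
Deflator = Nominal/Real × 100 = 53355.87/37095.41 × 100 = 143.834.

143.83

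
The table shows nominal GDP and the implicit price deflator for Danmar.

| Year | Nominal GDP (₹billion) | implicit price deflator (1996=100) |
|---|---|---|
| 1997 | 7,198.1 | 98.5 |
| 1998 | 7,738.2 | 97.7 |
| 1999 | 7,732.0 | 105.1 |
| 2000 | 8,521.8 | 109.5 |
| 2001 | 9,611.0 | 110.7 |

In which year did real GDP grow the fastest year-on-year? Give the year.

1998: real = 7738.2/0.977 = 7920.37; growth vs 1997 (7307.72) = 8.38%.
1999: real = 7732.0/1.051 = 7356.80; growth vs 1998 (7920.37) = -7.12%.
2000: real = 8521.8/1.095 = 7782.47; growth vs 1999 (7356.80) = 5.79%.
2001: real = 9611.0/1.107 = 8682.02; growth vs 2000 (7782.47) = 11.56%.

2001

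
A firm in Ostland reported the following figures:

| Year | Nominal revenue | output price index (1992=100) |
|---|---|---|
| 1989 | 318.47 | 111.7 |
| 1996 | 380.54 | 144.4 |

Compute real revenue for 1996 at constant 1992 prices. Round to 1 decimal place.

263.5

Real revenue = Nominal / (output price index/100) = 380.54 / 1.444 = 263.53.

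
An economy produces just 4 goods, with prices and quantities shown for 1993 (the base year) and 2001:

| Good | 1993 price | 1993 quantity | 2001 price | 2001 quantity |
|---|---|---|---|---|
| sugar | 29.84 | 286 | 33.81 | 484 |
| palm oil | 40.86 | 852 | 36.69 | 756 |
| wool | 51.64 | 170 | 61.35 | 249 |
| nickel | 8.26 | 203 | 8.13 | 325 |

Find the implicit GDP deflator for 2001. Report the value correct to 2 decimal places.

Nominal GDP 2001 = 33.81·484 + 36.69·756 + 61.35·249 + 8.13·325 = 62020.08.
Real GDP 2001 (at 1993 prices) = 29.84·484 + 40.86·756 + 51.64·249 + 8.26·325 = 60875.58.
Deflator = Nominal/Real × 100 = 62020.08/60875.58 × 100 = 101.880.

101.88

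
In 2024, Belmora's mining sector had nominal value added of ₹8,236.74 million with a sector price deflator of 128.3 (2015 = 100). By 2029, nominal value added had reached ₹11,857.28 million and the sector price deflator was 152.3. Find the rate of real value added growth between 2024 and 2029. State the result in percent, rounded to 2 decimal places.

Deflate each year: 2024 → 8236.74/1.283 = 6419.91; 2029 → 11857.28/1.523 = 7785.48.
So real value added changed by 7785.48/6419.91 − 1 = 0.2127, i.e. 21.27%.

21.27%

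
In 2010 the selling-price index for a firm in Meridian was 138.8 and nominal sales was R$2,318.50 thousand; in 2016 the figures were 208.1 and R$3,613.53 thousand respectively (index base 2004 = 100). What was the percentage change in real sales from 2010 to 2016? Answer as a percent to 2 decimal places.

3.95%

Deflate each year: 2010 → 2318.50/1.388 = 1670.39; 2016 → 3613.53/2.081 = 1736.44.
So real sales changed by 1736.44/1670.39 − 1 = 0.0395, i.e. 3.95%.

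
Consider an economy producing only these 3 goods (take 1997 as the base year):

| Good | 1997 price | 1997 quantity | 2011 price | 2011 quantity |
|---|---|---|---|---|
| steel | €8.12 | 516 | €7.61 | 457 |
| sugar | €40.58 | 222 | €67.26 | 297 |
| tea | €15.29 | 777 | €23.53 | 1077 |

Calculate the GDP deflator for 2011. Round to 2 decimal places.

Nominal GDP 2011 = 7.61·457 + 67.26·297 + 23.53·1077 = 48795.80.
Real GDP 2011 (at 1997 prices) = 8.12·457 + 40.58·297 + 15.29·1077 = 32230.43.
Deflator = Nominal/Real × 100 = 48795.80/32230.43 × 100 = 151.397.

151.40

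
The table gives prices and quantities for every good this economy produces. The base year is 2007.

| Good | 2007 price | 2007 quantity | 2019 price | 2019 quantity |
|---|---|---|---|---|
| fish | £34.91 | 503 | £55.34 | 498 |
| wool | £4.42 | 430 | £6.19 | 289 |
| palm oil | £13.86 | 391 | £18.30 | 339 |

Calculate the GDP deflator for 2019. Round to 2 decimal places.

Nominal GDP 2019 = 55.34·498 + 6.19·289 + 18.30·339 = 35551.93.
Real GDP 2019 (at 2007 prices) = 34.91·498 + 4.42·289 + 13.86·339 = 23361.10.
Deflator = Nominal/Real × 100 = 35551.93/23361.10 × 100 = 152.184.

152.18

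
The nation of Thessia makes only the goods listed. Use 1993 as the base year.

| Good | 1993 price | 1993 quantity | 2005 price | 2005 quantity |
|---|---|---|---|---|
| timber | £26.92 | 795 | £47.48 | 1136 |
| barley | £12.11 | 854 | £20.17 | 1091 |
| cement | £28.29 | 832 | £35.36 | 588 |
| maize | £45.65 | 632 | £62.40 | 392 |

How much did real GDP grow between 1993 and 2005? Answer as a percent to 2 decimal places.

-6.90%

Real GDP 1993 = Nominal GDP 1993 = 26.92·795 + 12.11·854 + 28.29·832 + 45.65·632 = 84131.42.
Real GDP 2005 (at 1993 prices) = 26.92·1136 + 12.11·1091 + 28.29·588 + 45.65·392 = 78322.45.
Real growth = 78322.45/84131.42 − 1 = -0.0690.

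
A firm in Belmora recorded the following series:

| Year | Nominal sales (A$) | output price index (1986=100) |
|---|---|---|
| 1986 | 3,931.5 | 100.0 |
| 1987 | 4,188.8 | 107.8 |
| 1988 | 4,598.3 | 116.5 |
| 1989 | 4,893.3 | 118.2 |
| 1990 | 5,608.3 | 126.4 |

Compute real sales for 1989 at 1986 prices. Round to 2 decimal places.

Real sales 1989 = 4893.3 / 1.182 = 4139.85.

A$4,139.85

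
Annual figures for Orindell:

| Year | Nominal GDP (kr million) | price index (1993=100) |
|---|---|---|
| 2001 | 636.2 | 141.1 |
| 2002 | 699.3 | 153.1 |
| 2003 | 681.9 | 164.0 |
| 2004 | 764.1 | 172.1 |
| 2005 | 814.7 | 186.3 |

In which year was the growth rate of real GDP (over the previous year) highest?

2002: real = 699.3/1.531 = 456.76; growth vs 2001 (450.89) = 1.30%.
2003: real = 681.9/1.640 = 415.79; growth vs 2002 (456.76) = -8.97%.
2004: real = 764.1/1.721 = 443.99; growth vs 2003 (415.79) = 6.78%.
2005: real = 814.7/1.863 = 437.31; growth vs 2004 (443.99) = -1.50%.

2004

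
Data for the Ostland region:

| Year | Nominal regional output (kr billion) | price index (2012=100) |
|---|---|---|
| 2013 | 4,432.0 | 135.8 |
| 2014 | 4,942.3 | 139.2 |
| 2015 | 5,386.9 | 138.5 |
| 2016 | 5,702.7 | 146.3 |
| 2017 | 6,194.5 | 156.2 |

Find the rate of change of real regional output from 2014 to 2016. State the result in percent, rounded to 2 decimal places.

Real regional output 2014 = 4942.3/1.392 = 3550.50.
Real regional output 2016 = 5702.7/1.463 = 3897.95.
Change = 3897.95/3550.50 − 1 = 0.0979.

9.79%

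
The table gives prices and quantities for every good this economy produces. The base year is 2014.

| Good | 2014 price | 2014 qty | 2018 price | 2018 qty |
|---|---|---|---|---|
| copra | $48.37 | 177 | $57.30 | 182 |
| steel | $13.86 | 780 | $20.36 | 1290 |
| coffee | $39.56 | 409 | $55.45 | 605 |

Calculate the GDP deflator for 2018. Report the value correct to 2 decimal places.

138.77

Nominal GDP 2018 = 57.30·182 + 20.36·1290 + 55.45·605 = 70240.25.
Real GDP 2018 (at 2014 prices) = 48.37·182 + 13.86·1290 + 39.56·605 = 50616.54.
Deflator = Nominal/Real × 100 = 70240.25/50616.54 × 100 = 138.769.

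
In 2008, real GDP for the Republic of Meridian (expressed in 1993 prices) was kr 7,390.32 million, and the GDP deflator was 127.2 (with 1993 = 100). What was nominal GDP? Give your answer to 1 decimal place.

Nominal GDP = Real × (GDP deflator/100) = 7390.32 × 1.272 = 9400.49.

kr 9,400.5 million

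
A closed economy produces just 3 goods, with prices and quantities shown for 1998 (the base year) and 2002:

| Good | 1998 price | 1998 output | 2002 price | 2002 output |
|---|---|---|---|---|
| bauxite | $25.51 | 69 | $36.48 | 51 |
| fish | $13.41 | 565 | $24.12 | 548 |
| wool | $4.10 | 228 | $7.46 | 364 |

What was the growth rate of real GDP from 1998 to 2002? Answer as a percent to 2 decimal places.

Real GDP 1998 = Nominal GDP 1998 = 25.51·69 + 13.41·565 + 4.10·228 = 10271.64.
Real GDP 2002 (at 1998 prices) = 25.51·51 + 13.41·548 + 4.10·364 = 10142.09.
Real growth = 10142.09/10271.64 − 1 = -0.0126.

-1.26%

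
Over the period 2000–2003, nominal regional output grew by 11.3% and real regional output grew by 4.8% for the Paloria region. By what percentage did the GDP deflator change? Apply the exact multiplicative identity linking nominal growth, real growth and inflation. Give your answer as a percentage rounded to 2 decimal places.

6.20%

(1 + g_nom) = (1 + g_real)(1 + π), so π = 1.1130 / 1.0480 − 1 = 0.06202.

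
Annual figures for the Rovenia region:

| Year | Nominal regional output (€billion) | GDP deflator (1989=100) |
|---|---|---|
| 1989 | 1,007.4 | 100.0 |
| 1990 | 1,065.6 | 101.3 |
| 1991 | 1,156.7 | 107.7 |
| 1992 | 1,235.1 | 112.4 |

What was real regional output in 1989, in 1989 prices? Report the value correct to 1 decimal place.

Real regional output 1989 = 1007.4 / 1.000 = 1007.40.

€1,007.4 billion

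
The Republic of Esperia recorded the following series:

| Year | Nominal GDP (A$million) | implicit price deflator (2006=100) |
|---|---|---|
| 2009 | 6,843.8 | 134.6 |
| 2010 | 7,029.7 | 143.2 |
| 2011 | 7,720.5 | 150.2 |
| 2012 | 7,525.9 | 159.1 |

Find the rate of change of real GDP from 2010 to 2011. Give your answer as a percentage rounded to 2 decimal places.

4.71%

Real GDP 2010 = 7029.7/1.432 = 4909.01.
Real GDP 2011 = 7720.5/1.502 = 5140.15.
Change = 5140.15/4909.01 − 1 = 0.0471.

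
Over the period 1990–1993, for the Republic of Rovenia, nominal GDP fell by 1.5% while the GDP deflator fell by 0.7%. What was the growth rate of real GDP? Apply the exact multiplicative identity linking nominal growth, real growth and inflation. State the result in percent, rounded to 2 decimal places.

-0.81%

(1 + g_nom) = (1 + g_real)(1 + π), so g_real = 0.9850 / 0.9930 − 1 = -0.00806.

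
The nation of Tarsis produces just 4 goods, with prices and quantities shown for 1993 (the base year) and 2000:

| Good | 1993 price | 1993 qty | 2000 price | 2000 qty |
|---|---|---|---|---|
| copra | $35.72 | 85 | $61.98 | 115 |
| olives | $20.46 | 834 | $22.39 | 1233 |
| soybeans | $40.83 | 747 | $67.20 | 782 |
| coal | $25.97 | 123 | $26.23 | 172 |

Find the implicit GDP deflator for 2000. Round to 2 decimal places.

Nominal GDP 2000 = 61.98·115 + 22.39·1233 + 67.20·782 + 26.23·172 = 91796.53.
Real GDP 2000 (at 1993 prices) = 35.72·115 + 20.46·1233 + 40.83·782 + 25.97·172 = 65730.88.
Deflator = Nominal/Real × 100 = 91796.53/65730.88 × 100 = 139.655.

139.66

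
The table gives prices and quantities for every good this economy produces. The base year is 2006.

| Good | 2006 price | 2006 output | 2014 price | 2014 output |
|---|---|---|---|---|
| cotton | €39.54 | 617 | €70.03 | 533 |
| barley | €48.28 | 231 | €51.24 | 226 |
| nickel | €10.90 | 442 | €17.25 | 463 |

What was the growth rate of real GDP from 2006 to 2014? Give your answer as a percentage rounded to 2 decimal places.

-8.26%

Real GDP 2006 = Nominal GDP 2006 = 39.54·617 + 48.28·231 + 10.90·442 = 40366.66.
Real GDP 2014 (at 2006 prices) = 39.54·533 + 48.28·226 + 10.90·463 = 37032.80.
Real growth = 37032.80/40366.66 − 1 = -0.0826.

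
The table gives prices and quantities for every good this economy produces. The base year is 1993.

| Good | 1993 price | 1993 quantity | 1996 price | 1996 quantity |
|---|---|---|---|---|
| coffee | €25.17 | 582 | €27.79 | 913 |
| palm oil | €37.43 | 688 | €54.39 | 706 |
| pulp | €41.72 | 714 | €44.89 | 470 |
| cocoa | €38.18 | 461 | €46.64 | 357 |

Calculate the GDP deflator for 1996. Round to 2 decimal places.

122.84

Nominal GDP 1996 = 27.79·913 + 54.39·706 + 44.89·470 + 46.64·357 = 101520.39.
Real GDP 1996 (at 1993 prices) = 25.17·913 + 37.43·706 + 41.72·470 + 38.18·357 = 82644.45.
Deflator = Nominal/Real × 100 = 101520.39/82644.45 × 100 = 122.840.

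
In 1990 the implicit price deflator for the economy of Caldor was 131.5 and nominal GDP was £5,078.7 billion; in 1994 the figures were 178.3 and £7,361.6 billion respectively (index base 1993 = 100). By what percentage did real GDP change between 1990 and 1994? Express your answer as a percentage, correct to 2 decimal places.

Real GDP 1990 = 5078.7 / 1.315 = 3862.13.
Real GDP 1994 = 7361.6 / 1.783 = 4128.77.
Real growth = 4128.77 / 3862.13 − 1 = 0.0690.

6.90%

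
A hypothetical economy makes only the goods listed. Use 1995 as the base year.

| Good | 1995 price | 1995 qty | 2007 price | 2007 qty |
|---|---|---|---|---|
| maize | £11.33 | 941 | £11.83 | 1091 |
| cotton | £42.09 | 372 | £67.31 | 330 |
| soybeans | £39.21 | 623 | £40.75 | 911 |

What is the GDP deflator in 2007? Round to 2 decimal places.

116.57

Nominal GDP 2007 = 11.83·1091 + 67.31·330 + 40.75·911 = 72242.08.
Real GDP 2007 (at 1995 prices) = 11.33·1091 + 42.09·330 + 39.21·911 = 61971.04.
Deflator = Nominal/Real × 100 = 72242.08/61971.04 × 100 = 116.574.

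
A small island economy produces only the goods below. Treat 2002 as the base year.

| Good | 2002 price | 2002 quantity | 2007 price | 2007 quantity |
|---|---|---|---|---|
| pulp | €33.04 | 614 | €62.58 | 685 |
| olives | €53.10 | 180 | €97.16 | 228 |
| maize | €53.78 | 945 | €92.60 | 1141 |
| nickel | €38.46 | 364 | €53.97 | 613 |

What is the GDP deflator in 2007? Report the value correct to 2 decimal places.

170.26

Nominal GDP 2007 = 62.58·685 + 97.16·228 + 92.60·1141 + 53.97·613 = 203759.99.
Real GDP 2007 (at 2002 prices) = 33.04·685 + 53.10·228 + 53.78·1141 + 38.46·613 = 119678.16.
Deflator = Nominal/Real × 100 = 203759.99/119678.16 × 100 = 170.257.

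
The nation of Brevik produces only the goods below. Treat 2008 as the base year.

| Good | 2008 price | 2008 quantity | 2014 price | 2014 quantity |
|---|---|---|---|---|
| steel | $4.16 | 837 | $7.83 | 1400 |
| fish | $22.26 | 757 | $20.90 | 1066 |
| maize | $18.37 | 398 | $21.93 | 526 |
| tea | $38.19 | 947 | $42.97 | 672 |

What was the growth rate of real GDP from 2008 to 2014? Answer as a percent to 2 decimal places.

1.68%

Real GDP 2008 = Nominal GDP 2008 = 4.16·837 + 22.26·757 + 18.37·398 + 38.19·947 = 63809.93.
Real GDP 2014 (at 2008 prices) = 4.16·1400 + 22.26·1066 + 18.37·526 + 38.19·672 = 64879.46.
Real growth = 64879.46/63809.93 − 1 = 0.0168.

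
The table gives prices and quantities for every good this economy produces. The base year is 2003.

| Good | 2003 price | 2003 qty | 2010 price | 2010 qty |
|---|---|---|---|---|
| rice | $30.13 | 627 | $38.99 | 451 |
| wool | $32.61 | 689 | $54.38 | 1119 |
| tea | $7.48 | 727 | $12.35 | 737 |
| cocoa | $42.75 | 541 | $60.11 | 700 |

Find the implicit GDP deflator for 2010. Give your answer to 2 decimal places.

151.57

Nominal GDP 2010 = 38.99·451 + 54.38·1119 + 12.35·737 + 60.11·700 = 129614.66.
Real GDP 2010 (at 2003 prices) = 30.13·451 + 32.61·1119 + 7.48·737 + 42.75·700 = 85516.98.
Deflator = Nominal/Real × 100 = 129614.66/85516.98 × 100 = 151.566.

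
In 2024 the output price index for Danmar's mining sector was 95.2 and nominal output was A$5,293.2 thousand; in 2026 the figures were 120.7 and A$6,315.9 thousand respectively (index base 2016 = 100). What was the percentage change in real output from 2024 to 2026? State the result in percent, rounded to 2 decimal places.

Deflate each year: 2024 → 5293.2/0.952 = 5560.08; 2026 → 6315.9/1.207 = 5232.73.
So real output changed by 5232.73/5560.08 − 1 = -0.0589, i.e. -5.89%.

-5.89%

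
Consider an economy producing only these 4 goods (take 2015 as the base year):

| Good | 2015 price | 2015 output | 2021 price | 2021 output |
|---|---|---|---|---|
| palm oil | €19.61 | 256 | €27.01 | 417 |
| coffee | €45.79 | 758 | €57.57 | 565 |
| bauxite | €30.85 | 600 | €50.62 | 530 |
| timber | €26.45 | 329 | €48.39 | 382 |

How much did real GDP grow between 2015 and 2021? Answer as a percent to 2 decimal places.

-9.62%

Real GDP 2015 = Nominal GDP 2015 = 19.61·256 + 45.79·758 + 30.85·600 + 26.45·329 = 66941.03.
Real GDP 2021 (at 2015 prices) = 19.61·417 + 45.79·565 + 30.85·530 + 26.45·382 = 60503.12.
Real growth = 60503.12/66941.03 − 1 = -0.0962.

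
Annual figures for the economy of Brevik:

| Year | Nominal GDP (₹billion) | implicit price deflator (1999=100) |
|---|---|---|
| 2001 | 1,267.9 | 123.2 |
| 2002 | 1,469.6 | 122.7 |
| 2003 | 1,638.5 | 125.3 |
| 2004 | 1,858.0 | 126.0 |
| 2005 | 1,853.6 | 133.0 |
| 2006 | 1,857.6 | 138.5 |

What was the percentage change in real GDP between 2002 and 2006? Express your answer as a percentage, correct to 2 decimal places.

11.98%

Real GDP 2002 = 1469.6/1.227 = 1197.72.
Real GDP 2006 = 1857.6/1.385 = 1341.23.
Change = 1341.23/1197.72 − 1 = 0.1198.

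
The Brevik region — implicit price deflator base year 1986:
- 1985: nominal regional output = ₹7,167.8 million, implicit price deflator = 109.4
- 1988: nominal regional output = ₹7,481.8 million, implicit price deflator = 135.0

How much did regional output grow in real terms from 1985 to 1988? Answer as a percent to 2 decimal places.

Real regional output 1985 = 7167.8 / 1.094 = 6551.92.
Real regional output 1988 = 7481.8 / 1.350 = 5542.07.
Real growth = 5542.07 / 6551.92 − 1 = -0.1541.

-15.41%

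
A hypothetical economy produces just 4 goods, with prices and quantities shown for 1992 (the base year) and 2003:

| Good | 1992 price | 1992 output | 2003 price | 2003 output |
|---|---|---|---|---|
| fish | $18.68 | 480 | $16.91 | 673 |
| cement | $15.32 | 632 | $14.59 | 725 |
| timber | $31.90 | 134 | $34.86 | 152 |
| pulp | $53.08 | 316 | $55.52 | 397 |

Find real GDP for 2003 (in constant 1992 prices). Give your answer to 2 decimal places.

$49600.20

Real GDP 2003 = Σ (p_1992 × q_2003) = 18.68·673 + 15.32·725 + 31.90·152 + 53.08·397 = 49600.20.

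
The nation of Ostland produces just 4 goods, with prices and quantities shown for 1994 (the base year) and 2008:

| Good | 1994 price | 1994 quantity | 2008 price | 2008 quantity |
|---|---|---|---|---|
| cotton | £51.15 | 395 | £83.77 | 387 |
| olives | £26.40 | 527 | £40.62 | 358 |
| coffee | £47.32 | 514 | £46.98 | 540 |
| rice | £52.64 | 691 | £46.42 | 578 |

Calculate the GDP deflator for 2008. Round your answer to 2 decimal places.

116.35

Nominal GDP 2008 = 83.77·387 + 40.62·358 + 46.98·540 + 46.42·578 = 99160.91.
Real GDP 2008 (at 1994 prices) = 51.15·387 + 26.40·358 + 47.32·540 + 52.64·578 = 85224.97.
Deflator = Nominal/Real × 100 = 99160.91/85224.97 × 100 = 116.352.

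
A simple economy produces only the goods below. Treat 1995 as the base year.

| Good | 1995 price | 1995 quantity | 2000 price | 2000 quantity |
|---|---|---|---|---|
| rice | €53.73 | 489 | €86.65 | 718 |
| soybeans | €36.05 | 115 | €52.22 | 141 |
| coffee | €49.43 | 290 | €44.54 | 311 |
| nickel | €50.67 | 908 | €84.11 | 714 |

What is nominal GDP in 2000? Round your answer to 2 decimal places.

€143484.20

Nominal GDP 2000 = Σ (p_2000 × q_2000) = 86.65·718 + 52.22·141 + 44.54·311 + 84.11·714 = 143484.20.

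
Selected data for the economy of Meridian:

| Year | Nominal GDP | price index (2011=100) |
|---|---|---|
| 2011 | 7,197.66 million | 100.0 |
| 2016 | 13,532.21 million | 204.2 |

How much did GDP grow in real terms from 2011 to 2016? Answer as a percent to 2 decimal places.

Deflate each year: 2011 → 7197.66/1.000 = 7197.66; 2016 → 13532.21/2.042 = 6626.94.
So real GDP changed by 6626.94/7197.66 − 1 = -0.0793, i.e. -7.93%.

-7.93%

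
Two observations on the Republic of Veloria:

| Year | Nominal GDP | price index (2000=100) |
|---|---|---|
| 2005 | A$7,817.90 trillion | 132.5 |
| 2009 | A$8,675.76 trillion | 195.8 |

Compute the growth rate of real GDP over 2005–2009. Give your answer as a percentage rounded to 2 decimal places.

Deflate each year: 2005 → 7817.90/1.325 = 5900.30; 2009 → 8675.76/1.958 = 4430.93.
So real GDP changed by 4430.93/5900.30 − 1 = -0.2490, i.e. -24.90%.

-24.90%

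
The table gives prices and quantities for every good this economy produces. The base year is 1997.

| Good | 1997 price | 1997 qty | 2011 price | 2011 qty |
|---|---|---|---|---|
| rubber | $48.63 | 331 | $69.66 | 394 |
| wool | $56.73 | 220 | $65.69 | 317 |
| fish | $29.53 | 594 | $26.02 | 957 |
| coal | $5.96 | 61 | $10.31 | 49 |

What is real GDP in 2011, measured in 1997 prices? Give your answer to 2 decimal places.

Real GDP 2011 = Σ (p_1997 × q_2011) = 48.63·394 + 56.73·317 + 29.53·957 + 5.96·49 = 65695.88.

$65695.88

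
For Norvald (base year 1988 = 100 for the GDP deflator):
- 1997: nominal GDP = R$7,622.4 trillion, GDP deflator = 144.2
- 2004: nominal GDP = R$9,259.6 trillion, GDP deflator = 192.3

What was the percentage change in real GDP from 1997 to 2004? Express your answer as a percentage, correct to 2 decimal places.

-8.91%

Deflate each year: 1997 → 7622.4/1.442 = 5285.99; 2004 → 9259.6/1.923 = 4815.18.
So real GDP changed by 4815.18/5285.99 − 1 = -0.0891, i.e. -8.91%.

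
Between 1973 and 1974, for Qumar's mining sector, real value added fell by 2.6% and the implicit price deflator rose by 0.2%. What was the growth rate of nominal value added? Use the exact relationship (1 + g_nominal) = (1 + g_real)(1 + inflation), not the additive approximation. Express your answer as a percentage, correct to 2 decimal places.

-2.41%

(1 + g_nom) = (1 + g_real)(1 + π) = 0.9740 × 1.0020 = 0.97595.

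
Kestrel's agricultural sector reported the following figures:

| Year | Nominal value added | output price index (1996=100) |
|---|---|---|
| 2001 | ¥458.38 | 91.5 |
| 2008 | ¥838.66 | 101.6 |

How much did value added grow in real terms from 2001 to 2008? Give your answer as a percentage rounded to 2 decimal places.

64.77%

Real value added 2001 = 458.38 / 0.915 = 500.96.
Real value added 2008 = 838.66 / 1.016 = 825.45.
Real growth = 825.45 / 500.96 − 1 = 0.6477.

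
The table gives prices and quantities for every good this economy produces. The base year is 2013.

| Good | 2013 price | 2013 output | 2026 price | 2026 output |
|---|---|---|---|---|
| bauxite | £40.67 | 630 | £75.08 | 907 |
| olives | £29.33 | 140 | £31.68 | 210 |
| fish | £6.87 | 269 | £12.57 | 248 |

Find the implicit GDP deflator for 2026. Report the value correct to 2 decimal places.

174.00

Nominal GDP 2026 = 75.08·907 + 31.68·210 + 12.57·248 = 77867.72.
Real GDP 2026 (at 2013 prices) = 40.67·907 + 29.33·210 + 6.87·248 = 44750.75.
Deflator = Nominal/Real × 100 = 77867.72/44750.75 × 100 = 174.003.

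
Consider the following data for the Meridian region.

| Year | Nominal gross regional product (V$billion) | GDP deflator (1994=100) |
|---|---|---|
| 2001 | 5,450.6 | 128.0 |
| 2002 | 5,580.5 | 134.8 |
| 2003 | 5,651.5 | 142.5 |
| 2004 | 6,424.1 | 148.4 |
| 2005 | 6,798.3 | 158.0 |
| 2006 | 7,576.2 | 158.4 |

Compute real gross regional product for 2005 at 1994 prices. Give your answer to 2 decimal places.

V$4,302.72 billion

Real gross regional product 2005 = 6798.3 / 1.580 = 4302.72.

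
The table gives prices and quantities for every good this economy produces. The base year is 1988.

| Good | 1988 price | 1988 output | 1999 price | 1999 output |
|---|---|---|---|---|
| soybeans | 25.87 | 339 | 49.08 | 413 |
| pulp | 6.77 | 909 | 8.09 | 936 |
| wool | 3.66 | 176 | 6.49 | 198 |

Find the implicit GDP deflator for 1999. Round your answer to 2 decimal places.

Nominal GDP 1999 = 49.08·413 + 8.09·936 + 6.49·198 = 29127.30.
Real GDP 1999 (at 1988 prices) = 25.87·413 + 6.77·936 + 3.66·198 = 17745.71.
Deflator = Nominal/Real × 100 = 29127.30/17745.71 × 100 = 164.137.

164.14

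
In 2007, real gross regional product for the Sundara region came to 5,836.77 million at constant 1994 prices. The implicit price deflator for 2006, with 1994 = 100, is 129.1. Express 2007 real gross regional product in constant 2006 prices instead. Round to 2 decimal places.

7,535.27 million

Real gross regional product in 2006 prices = Real gross regional product in 1994 prices × (P_2006/P_1994) = 5836.77 × 1.291 = 7535.27.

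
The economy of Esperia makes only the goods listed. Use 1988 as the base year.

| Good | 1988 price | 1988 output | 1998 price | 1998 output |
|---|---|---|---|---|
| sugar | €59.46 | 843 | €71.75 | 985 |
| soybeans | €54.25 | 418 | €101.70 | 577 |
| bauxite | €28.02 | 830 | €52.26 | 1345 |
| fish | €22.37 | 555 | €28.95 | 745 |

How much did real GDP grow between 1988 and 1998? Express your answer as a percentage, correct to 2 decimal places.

32.96%

Real GDP 1988 = Nominal GDP 1988 = 59.46·843 + 54.25·418 + 28.02·830 + 22.37·555 = 108473.23.
Real GDP 1998 (at 1988 prices) = 59.46·985 + 54.25·577 + 28.02·1345 + 22.37·745 = 144222.90.
Real growth = 144222.90/108473.23 − 1 = 0.3296.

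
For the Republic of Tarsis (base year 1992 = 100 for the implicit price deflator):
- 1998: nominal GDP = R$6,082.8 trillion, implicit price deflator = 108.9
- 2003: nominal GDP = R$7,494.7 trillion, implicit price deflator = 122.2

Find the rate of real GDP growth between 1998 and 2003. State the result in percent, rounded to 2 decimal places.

Real GDP 1998 = 6082.8 / 1.089 = 5585.67.
Real GDP 2003 = 7494.7 / 1.222 = 6133.14.
Real growth = 6133.14 / 5585.67 − 1 = 0.0980.

9.80%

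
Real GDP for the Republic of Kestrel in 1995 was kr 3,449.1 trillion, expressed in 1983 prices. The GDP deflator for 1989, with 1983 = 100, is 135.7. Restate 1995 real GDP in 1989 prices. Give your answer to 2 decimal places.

Real GDP in 1989 prices = Real GDP in 1983 prices × (P_1989/P_1983) = 3449.1 × 1.357 = 4680.43.

kr 4,680.43 trillion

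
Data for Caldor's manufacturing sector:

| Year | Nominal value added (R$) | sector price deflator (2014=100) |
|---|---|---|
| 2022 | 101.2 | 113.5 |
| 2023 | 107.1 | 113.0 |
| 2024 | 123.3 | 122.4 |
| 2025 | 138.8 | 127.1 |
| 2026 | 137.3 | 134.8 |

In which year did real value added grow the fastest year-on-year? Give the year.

2023: real = 107.1/1.130 = 94.78; growth vs 2022 (89.16) = 6.30%.
2024: real = 123.3/1.224 = 100.74; growth vs 2023 (94.78) = 6.29%.
2025: real = 138.8/1.271 = 109.21; growth vs 2024 (100.74) = 8.41%.
2026: real = 137.3/1.348 = 101.85; growth vs 2025 (109.21) = -6.74%.

2025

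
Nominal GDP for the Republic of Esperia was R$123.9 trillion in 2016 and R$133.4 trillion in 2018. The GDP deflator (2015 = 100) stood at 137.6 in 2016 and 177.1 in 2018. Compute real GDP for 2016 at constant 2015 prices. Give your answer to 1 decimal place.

Real GDP = Nominal / (GDP deflator/100) = 123.9 / 1.376 = 90.04.

R$90.0 trillion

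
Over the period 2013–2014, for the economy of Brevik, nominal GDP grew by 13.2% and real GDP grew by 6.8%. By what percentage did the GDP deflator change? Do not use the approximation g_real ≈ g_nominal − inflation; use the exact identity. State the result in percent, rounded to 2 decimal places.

(1 + g_nom) = (1 + g_real)(1 + π), so π = 1.1320 / 1.0680 − 1 = 0.05993.

5.99%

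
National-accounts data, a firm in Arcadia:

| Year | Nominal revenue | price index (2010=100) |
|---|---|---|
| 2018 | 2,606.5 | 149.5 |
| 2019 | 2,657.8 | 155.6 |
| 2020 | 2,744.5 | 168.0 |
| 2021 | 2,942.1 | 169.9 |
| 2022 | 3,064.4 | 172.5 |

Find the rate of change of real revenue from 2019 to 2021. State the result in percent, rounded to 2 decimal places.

1.38%

Real revenue 2019 = 2657.8/1.556 = 1708.10.
Real revenue 2021 = 2942.1/1.699 = 1731.67.
Change = 1731.67/1708.10 − 1 = 0.0138.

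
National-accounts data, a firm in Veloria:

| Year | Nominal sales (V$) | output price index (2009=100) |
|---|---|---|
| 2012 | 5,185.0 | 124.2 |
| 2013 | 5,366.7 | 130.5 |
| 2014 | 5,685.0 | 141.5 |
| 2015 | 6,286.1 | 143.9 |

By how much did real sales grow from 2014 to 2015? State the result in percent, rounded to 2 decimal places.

8.73%

Real sales 2014 = 5685.0/1.415 = 4017.67.
Real sales 2015 = 6286.1/1.439 = 4368.38.
Change = 4368.38/4017.67 − 1 = 0.0873.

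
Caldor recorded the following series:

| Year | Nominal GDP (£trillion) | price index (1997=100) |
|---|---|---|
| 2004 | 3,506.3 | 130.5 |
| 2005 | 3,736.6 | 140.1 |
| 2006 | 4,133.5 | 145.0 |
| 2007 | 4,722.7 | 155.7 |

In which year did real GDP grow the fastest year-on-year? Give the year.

2005: real = 3736.6/1.401 = 2667.09; growth vs 2004 (2686.82) = -0.73%.
2006: real = 4133.5/1.450 = 2850.69; growth vs 2005 (2667.09) = 6.88%.
2007: real = 4722.7/1.557 = 3033.20; growth vs 2006 (2850.69) = 6.40%.

2006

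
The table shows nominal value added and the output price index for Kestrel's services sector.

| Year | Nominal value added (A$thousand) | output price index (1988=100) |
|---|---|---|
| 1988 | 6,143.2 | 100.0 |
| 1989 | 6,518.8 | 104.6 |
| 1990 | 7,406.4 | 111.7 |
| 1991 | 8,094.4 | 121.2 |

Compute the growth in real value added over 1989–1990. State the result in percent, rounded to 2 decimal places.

Real value added 1989 = 6518.8/1.046 = 6232.12.
Real value added 1990 = 7406.4/1.117 = 6630.62.
Change = 6630.62/6232.12 − 1 = 0.0639.

6.39%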